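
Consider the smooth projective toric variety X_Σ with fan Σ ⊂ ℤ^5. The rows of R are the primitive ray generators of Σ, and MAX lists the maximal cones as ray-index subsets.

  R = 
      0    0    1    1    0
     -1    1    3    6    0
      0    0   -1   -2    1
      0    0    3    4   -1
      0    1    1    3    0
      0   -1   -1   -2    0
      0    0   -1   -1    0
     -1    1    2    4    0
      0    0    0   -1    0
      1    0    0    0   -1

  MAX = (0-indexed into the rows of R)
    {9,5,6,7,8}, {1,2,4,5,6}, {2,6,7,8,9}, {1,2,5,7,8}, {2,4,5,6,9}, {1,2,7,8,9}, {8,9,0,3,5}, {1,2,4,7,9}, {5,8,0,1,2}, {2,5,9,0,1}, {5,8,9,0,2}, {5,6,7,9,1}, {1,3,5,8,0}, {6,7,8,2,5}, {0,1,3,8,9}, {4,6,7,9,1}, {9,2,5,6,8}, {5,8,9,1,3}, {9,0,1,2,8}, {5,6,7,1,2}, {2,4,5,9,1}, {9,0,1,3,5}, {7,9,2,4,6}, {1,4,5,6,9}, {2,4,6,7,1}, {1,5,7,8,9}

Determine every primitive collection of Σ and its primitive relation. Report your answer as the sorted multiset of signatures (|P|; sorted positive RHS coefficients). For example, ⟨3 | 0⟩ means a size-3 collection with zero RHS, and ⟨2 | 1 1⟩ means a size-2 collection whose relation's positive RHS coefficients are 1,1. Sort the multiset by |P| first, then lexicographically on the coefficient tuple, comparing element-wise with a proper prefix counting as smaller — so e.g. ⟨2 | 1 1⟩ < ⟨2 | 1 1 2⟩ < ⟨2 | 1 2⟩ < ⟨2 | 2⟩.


The 14 primitive collections of Σ (r=10, n=5):

  {0,6}:  v_{0} + v_{6} = 0  ⇒ sig = ⟨2 | 0⟩
  {0,7}:  v_{0} + v_{7} = v_{1} + v_{8}  ⇒ sig = ⟨2 | 1 1⟩
  {0,4}:  v_{0} + v_{4} = v_{1} + v_{2} + v_{9}  ⇒ sig = ⟨2 | 1 1 1⟩
  {3,4}:  v_{3} + v_{4} = v_{0} + v_{1} + v_{9}  ⇒ sig = ⟨2 | 1 1 1⟩
  {4,8}:  v_{4} + v_{8} = v_{2} + v_{7} + v_{9}  ⇒ sig = ⟨2 | 1 1 1⟩
  {3,6}:  v_{3} + v_{6} = v_{1} + v_{5} + v_{8} + v_{9}  ⇒ sig = ⟨2 | 1 1 1 1⟩
  {3,7}:  v_{3} + v_{7} = 2·v_{1} + v_{5} + 2·v_{8} + v_{9}  ⇒ sig = ⟨2 | 1 1 2 2⟩
  {2,3}:  v_{2} + v_{3} = 2·v_{0}  ⇒ sig = ⟨2 | 2⟩
  {1,6,8}:  v_{1} + v_{6} + v_{8} = v_{7}  ⇒ sig = ⟨3 | 1⟩
  {4,5,7}:  v_{4} + v_{5} + v_{7} = v_{1} + v_{6}  ⇒ sig = ⟨3 | 1 1⟩
  {2,5,7,9}:  v_{2} + v_{5} + v_{7} + v_{9} = 0  ⇒ sig = ⟨4 | 0⟩
  {1,2,6,9}:  v_{1} + v_{2} + v_{6} + v_{9} = v_{4}  ⇒ sig = ⟨4 | 1⟩
  {0,1,5,8,9}:  v_{0} + v_{1} + v_{5} + v_{8} + v_{9} = v_{3}  ⇒ sig = ⟨5 | 1⟩
  {1,2,5,8,9}:  v_{1} + v_{2} + v_{5} + v_{8} + v_{9} = v_{0}  ⇒ sig = ⟨5 | 1⟩

so the primitive-relation signature multiset is
    ⟨2 | 0⟩
    ⟨2 | 1 1⟩
    ⟨2 | 1 1 1⟩
    ⟨2 | 1 1 1⟩
    ⟨2 | 1 1 1⟩
    ⟨2 | 1 1 1 1⟩
    ⟨2 | 1 1 2 2⟩
    ⟨2 | 2⟩
    ⟨3 | 1⟩
    ⟨3 | 1 1⟩
    ⟨4 | 0⟩
    ⟨4 | 1⟩
    ⟨5 | 1⟩
    ⟨5 | 1⟩


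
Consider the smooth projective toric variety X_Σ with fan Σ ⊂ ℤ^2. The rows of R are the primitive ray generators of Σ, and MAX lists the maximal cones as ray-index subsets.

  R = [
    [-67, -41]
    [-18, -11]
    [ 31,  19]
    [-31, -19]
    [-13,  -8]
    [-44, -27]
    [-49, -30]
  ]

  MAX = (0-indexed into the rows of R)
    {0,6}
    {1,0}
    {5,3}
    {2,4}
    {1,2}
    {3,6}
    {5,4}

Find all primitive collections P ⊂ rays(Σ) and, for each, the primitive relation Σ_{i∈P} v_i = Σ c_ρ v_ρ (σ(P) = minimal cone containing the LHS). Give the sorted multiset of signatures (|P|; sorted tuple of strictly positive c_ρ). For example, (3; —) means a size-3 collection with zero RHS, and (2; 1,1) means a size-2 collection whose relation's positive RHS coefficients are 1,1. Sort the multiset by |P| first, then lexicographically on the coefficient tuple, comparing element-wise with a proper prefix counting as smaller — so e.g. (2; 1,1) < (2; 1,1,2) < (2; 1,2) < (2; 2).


Δ(Σ) — 7 vertices, 14 min non-faces:

  {2,3}:  v_{2} + v_{3} = 0  ⇒ sig = (2; —)
  {1,3}:  v_{1} + v_{3} = v_{6}  ⇒ sig = (2; 1)
  {1,4}:  v_{1} + v_{4} = v_{3}  ⇒ sig = (2; 1)
  {1,6}:  v_{1} + v_{6} = v_{0}  ⇒ sig = (2; 1)
  {2,5}:  v_{2} + v_{5} = v_{4}  ⇒ sig = (2; 1)
  {2,6}:  v_{2} + v_{6} = v_{1}  ⇒ sig = (2; 1)
  {3,4}:  v_{3} + v_{4} = v_{5}  ⇒ sig = (2; 1)
  {0,4}:  v_{0} + v_{4} = v_{3} + v_{6}  ⇒ sig = (2; 1,1)
  {0,5}:  v_{0} + v_{5} = 2·v_{3} + v_{6}  ⇒ sig = (2; 1,2)
  {0,2}:  v_{0} + v_{2} = 2·v_{1}  ⇒ sig = (2; 2)
  {0,3}:  v_{0} + v_{3} = 2·v_{6}  ⇒ sig = (2; 2)
  {1,5}:  v_{1} + v_{5} = 2·v_{3}  ⇒ sig = (2; 2)
  {4,6}:  v_{4} + v_{6} = 2·v_{3}  ⇒ sig = (2; 2)
  {5,6}:  v_{5} + v_{6} = 3·v_{3}  ⇒ sig = (2; 3)

Sorted signature multiset PRS(X):
    |P|=2: 14 collections, coeffs (), (1), (1), (1), (1), (1), (1), (1,1), (1,2), (2), (2), (2), (2), (3)


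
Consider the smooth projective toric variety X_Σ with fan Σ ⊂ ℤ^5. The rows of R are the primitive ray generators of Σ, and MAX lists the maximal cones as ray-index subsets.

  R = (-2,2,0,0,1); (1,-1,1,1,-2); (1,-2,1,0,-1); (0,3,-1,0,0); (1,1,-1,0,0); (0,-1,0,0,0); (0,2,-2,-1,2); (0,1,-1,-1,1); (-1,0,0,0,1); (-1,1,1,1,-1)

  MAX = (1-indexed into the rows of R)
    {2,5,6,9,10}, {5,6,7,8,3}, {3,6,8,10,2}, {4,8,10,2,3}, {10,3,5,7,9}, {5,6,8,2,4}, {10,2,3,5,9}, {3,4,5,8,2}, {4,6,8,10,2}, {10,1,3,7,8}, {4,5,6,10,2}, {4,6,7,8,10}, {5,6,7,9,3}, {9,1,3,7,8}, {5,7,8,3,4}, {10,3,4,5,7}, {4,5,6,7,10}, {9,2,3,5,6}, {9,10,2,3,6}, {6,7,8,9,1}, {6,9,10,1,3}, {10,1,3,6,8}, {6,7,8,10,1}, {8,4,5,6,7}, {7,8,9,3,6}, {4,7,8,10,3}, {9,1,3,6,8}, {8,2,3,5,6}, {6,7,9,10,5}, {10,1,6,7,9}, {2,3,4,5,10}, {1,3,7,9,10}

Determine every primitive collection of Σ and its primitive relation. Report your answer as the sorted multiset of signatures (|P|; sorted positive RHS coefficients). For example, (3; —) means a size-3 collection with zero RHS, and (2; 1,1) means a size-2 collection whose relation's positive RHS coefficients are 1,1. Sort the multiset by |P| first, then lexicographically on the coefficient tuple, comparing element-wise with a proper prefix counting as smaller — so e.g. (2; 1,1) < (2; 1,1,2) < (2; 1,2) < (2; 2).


Minimal non-faces — 13 found among 10 rays, 32 max cones:

  {1,2}:  v_{1} + v_{2} = v_{10} — sig = (2; 1)
  {2,7}:  v_{2} + v_{7} = v_{5} — sig = (2; 1)
  {1,5}:  v_{1} + v_{5} = v_{7} + v_{10} — sig = (2; 1,1)
  {4,9}:  v_{4} + v_{9} = v_{7} + v_{10} — sig = (2; 1,1)
  {1,4}:  v_{1} + v_{4} = v_{7} + v_{8} + 2·v_{10} — sig = (2; 1,1,2)
  {2,8,9}:  v_{2} + v_{8} + v_{9} = 0 — sig = (3; —)
  {5,8,9}:  v_{5} + v_{8} + v_{9} = v_{7} — sig = (3; 1)
  {5,8,10}:  v_{5} + v_{8} + v_{10} = v_{4} — sig = (3; 1)
  {8,9,10}:  v_{8} + v_{9} + v_{10} = v_{1} — sig = (3; 1)
  {3,4,6}:  v_{3} + v_{4} + v_{6} = v_{2} + v_{8} — sig = (3; 1,1)
  {3,6,7,10}:  v_{3} + v_{6} + v_{7} + v_{10} = 0 — sig = (4; —)
  {3,5,6,10}:  v_{3} + v_{5} + v_{6} + v_{10} = v_{2} — sig = (4; 1)
  {1,3,6,7}:  v_{1} + v_{3} + v_{6} + v_{7} = v_{8} + v_{9} — sig = (4; 1,1)

Signatures (|P|; sorted positive RHS coefficients), sorted:
    |P|=2: 5 collections, coeffs (1), (1), (1,1), (1,1), (1,1,2)
    |P|=3: 5 collections, coeffs (), (1), (1), (1), (1,1)
    |P|=4: 3 collections, coeffs (), (1), (1,1)


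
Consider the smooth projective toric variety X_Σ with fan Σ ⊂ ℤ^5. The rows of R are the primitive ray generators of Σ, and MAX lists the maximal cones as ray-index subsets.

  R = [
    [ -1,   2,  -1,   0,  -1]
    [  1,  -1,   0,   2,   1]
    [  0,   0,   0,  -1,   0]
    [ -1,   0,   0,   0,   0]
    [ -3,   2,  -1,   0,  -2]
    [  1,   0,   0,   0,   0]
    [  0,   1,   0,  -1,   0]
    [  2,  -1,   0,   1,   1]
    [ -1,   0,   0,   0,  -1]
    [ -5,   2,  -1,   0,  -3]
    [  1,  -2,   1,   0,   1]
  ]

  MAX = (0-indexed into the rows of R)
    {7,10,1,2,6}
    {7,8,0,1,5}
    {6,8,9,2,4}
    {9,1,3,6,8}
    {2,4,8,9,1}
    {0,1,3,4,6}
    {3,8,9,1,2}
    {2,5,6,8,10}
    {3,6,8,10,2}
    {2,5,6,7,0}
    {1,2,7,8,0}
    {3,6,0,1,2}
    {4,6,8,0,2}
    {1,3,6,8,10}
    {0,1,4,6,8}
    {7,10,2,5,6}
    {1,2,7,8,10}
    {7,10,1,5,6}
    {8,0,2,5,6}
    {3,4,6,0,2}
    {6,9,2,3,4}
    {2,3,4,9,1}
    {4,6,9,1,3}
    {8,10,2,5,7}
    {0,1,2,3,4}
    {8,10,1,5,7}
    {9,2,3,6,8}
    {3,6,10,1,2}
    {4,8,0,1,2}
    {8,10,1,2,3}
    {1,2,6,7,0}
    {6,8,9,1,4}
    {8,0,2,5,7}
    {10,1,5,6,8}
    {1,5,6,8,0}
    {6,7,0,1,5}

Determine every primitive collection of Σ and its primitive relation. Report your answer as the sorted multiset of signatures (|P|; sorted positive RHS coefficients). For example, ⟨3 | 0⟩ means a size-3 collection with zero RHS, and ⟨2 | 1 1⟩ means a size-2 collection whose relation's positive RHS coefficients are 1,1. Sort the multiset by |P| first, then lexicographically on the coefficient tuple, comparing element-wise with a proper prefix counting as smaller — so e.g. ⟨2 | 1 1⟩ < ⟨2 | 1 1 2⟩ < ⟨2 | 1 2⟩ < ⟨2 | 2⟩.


17 collections generate NE(X_Σ); each relation:

  P={0,10}:  v_{0} + v_{10} = 0 — sig = ⟨2 | 0⟩
  P={3,5}:  v_{3} + v_{5} = 0 — sig = ⟨2 | 0⟩
  P={3,7}:  v_{3} + v_{7} = v_{1} + v_{2} — sig = ⟨2 | 1 1⟩
  P={4,5}:  v_{4} + v_{5} = v_{0} + v_{8} — sig = ⟨2 | 1 1⟩
  P={4,10}:  v_{4} + v_{10} = v_{3} + v_{8} — sig = ⟨2 | 1 1⟩
  P={5,9}:  v_{5} + v_{9} = v_{4} + v_{8} — sig = ⟨2 | 1 1⟩
  P={4,7}:  v_{4} + v_{7} = v_{0} + v_{1} + v_{2} + v_{8} — sig = ⟨2 | 1 1 1 1⟩
  P={7,9}:  v_{7} + v_{9} = v_{1} + v_{2} + v_{4} + v_{8} — sig = ⟨2 | 1 1 1 1⟩
  P={0,9}:  v_{0} + v_{9} = 2·v_{4} — sig = ⟨2 | 2⟩
  P={9,10}:  v_{9} + v_{10} = 2·v_{3} + 2·v_{8} — sig = ⟨2 | 2 2⟩
  P={0,3,8}:  v_{0} + v_{3} + v_{8} = v_{4} — sig = ⟨3 | 1⟩
  P={1,2,5}:  v_{1} + v_{2} + v_{5} = v_{7} — sig = ⟨3 | 1⟩
  P={3,4,8}:  v_{3} + v_{4} + v_{8} = v_{9} — sig = ⟨3 | 1⟩
  P={6,7,8}:  v_{6} + v_{7} + v_{8} = v_{5} — sig = ⟨3 | 1⟩
  P={1,2,6,8}:  v_{1} + v_{2} + v_{6} + v_{8} = 0 — sig = ⟨4 | 0⟩
  P={1,2,4,6}:  v_{1} + v_{2} + v_{4} + v_{6} = v_{0} + v_{3} — sig = ⟨4 | 1 1⟩
  P={1,2,6,9}:  v_{1} + v_{2} + v_{6} + v_{9} = v_{3} + v_{4} — sig = ⟨4 | 1 1⟩

Hence PRS(X_Σ) =
    |P|=2: 10 collections, coeffs (), (), (1,1), (1,1), (1,1), (1,1), (1,1,1,1), (1,1,1,1), (2), (2,2)
    |P|=3: 4 collections, coeffs (1), (1), (1), (1)
    |P|=4: 3 collections, coeffs (), (1,1), (1,1)


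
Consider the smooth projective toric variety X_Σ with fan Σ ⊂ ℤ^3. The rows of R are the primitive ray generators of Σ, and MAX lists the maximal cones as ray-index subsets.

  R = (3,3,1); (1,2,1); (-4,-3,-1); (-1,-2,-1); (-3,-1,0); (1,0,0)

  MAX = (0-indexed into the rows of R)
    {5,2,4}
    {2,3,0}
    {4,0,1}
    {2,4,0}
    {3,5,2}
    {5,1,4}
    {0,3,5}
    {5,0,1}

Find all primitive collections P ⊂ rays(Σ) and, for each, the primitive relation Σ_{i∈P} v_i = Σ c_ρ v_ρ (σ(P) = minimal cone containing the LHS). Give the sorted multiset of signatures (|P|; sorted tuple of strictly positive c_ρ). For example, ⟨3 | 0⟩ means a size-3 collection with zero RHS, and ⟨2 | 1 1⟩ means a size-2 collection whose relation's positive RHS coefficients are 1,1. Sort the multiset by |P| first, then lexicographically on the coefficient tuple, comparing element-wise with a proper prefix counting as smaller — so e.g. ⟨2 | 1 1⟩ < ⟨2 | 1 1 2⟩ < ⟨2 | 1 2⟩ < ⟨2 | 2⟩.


5 collections generate NE(X_Σ); each relation:

  {1,3}:  v_{1} + v_{3} = 0  ⟹  sig = ⟨2 | 0⟩
  {1,2}:  v_{1} + v_{2} = v_{4}  ⟹  sig = ⟨2 | 1⟩
  {3,4}:  v_{3} + v_{4} = v_{2}  ⟹  sig = ⟨2 | 1⟩
  {0,2,5}:  v_{0} + v_{2} + v_{5} = 0  ⟹  sig = ⟨3 | 0⟩
  {0,4,5}:  v_{0} + v_{4} + v_{5} = v_{1}  ⟹  sig = ⟨3 | 1⟩

Sorted signature multiset PRS(X):
    ⟨2 | 0⟩
    ⟨2 | 1⟩
    ⟨2 | 1⟩
    ⟨3 | 0⟩
    ⟨3 | 1⟩


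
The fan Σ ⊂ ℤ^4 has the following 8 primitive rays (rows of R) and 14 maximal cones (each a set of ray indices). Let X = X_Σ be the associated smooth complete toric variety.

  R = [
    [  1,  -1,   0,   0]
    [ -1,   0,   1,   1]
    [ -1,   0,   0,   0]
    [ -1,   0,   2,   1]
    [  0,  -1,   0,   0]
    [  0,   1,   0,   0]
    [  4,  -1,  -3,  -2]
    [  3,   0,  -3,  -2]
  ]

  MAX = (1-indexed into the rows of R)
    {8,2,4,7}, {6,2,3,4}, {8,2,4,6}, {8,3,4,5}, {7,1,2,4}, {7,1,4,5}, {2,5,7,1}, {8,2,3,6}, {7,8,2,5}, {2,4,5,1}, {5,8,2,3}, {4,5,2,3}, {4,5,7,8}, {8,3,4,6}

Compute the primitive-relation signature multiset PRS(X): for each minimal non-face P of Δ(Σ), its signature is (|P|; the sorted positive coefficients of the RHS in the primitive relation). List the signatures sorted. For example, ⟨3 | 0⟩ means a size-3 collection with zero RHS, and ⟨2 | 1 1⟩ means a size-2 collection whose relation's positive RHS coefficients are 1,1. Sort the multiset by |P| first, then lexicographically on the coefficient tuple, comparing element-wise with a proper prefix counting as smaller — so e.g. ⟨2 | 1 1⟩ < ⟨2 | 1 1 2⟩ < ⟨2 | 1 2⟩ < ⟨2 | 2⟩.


9 collections generate NE(X_Σ); each relation:

  {5,6}:  v_{5} + v_{6} = 0  ⇒ sig = ⟨2 | 0⟩
  {1,3}:  v_{1} + v_{3} = v_{5}  ⇒ sig = ⟨2 | 1⟩
  {1,8}:  v_{1} + v_{8} = v_{7}  ⇒ sig = ⟨2 | 1⟩
  {3,7}:  v_{3} + v_{7} = v_{5} + v_{8}  ⇒ sig = ⟨2 | 1 1⟩
  {1,6}:  v_{1} + v_{6} = v_{2} + v_{4} + v_{8}  ⇒ sig = ⟨2 | 1 1 1⟩
  {6,7}:  v_{6} + v_{7} = v_{2} + v_{4} + 2·v_{8}  ⇒ sig = ⟨2 | 1 1 2⟩
  {2,3,4,8}:  v_{2} + v_{3} + v_{4} + v_{8} = 0  ⇒ sig = ⟨4 | 0⟩
  {2,4,5,8}:  v_{2} + v_{4} + v_{5} + v_{8} = v_{1}  ⇒ sig = ⟨4 | 1⟩
  {2,4,5,7}:  v_{2} + v_{4} + v_{5} + v_{7} = 2·v_{1}  ⇒ sig = ⟨4 | 2⟩

Signatures (|P|; sorted positive RHS coefficients), sorted:
    ⟨2 | 0⟩
    ⟨2 | 1⟩
    ⟨2 | 1⟩
    ⟨2 | 1 1⟩
    ⟨2 | 1 1 1⟩
    ⟨2 | 1 1 2⟩
    ⟨4 | 0⟩
    ⟨4 | 1⟩
    ⟨4 | 2⟩


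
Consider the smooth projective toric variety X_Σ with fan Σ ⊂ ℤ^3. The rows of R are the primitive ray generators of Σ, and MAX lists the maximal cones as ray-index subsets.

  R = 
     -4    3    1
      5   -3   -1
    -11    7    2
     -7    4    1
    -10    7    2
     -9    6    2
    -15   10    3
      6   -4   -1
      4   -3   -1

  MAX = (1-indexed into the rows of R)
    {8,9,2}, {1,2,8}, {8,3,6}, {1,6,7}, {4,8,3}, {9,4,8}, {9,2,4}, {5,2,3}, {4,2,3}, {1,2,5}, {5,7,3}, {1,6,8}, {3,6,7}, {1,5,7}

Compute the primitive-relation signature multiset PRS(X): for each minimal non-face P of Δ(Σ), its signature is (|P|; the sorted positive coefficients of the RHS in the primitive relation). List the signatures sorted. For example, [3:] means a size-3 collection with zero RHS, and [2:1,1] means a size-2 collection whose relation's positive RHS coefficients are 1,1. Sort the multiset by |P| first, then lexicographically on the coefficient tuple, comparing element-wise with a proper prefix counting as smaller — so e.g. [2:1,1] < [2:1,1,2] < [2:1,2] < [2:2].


|primitive collections| = 17. Relations:

  P={1,9}:  v_{1} + v_{9} = 0  so sig = [2:]
  P={1,3}:  v_{1} + v_{3} = v_{7}  so sig = [2:1]
  P={1,4}:  v_{1} + v_{4} = v_{3}  so sig = [2:1]
  P={2,6}:  v_{2} + v_{6} = v_{1}  so sig = [2:1]
  P={2,7}:  v_{2} + v_{7} = v_{5}  so sig = [2:1]
  P={3,9}:  v_{3} + v_{9} = v_{4}  so sig = [2:1]
  P={5,8}:  v_{5} + v_{8} = v_{1}  so sig = [2:1]
  P={7,8}:  v_{7} + v_{8} = v_{6}  so sig = [2:1]
  P={7,9}:  v_{7} + v_{9} = v_{3}  so sig = [2:1]
  P={5,6}:  v_{5} + v_{6} = v_{1} + v_{7}  so sig = [2:1,1]
  P={5,9}:  v_{5} + v_{9} = v_{2} + v_{3}  so sig = [2:1,1]
  P={6,9}:  v_{6} + v_{9} = v_{3} + v_{8}  so sig = [2:1,1]
  P={4,5}:  v_{4} + v_{5} = v_{2} + 2·v_{3}  so sig = [2:1,2]
  P={4,6}:  v_{4} + v_{6} = 2·v_{3} + v_{8}  so sig = [2:1,2]
  P={4,7}:  v_{4} + v_{7} = 2·v_{3}  so sig = [2:2]
  P={2,3,8}:  v_{2} + v_{3} + v_{8} = 0  so sig = [3:]
  P={2,4,8}:  v_{2} + v_{4} + v_{8} = v_{9}  so sig = [3:1]

Signatures (|P|; sorted positive RHS coefficients), sorted:
{ [2:],  [2:1] ×8,  [2:1,1] ×3,  [2:1,2] ×2,  [2:2],  [3:],  [3:1] }


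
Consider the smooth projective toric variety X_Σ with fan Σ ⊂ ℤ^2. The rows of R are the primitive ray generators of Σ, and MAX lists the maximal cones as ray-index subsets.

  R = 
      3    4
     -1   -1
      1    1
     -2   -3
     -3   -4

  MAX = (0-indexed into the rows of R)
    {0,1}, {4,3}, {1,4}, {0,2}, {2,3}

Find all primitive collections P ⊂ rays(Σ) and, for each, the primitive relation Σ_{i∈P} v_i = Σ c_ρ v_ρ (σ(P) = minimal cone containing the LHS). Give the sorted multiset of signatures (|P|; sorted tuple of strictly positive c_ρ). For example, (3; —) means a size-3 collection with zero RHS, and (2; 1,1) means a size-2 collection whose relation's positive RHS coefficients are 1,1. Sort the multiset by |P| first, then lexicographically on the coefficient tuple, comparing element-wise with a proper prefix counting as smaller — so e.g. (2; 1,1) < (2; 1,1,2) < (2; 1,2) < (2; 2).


Δ(Σ) — 5 vertices, 5 min non-faces:

  P = {0,4}:  v_{0} + v_{4} = 0  →  sig = (2; —)
  P = {1,2}:  v_{1} + v_{2} = 0  →  sig = (2; —)
  P = {0,3}:  v_{0} + v_{3} = v_{2}  →  sig = (2; 1)
  P = {1,3}:  v_{1} + v_{3} = v_{4}  →  sig = (2; 1)
  P = {2,4}:  v_{2} + v_{4} = v_{3}  →  sig = (2; 1)

Hence PRS(X_Σ) =
[(2; —), (2; —), (2; 1), (2; 1), (2; 1)]


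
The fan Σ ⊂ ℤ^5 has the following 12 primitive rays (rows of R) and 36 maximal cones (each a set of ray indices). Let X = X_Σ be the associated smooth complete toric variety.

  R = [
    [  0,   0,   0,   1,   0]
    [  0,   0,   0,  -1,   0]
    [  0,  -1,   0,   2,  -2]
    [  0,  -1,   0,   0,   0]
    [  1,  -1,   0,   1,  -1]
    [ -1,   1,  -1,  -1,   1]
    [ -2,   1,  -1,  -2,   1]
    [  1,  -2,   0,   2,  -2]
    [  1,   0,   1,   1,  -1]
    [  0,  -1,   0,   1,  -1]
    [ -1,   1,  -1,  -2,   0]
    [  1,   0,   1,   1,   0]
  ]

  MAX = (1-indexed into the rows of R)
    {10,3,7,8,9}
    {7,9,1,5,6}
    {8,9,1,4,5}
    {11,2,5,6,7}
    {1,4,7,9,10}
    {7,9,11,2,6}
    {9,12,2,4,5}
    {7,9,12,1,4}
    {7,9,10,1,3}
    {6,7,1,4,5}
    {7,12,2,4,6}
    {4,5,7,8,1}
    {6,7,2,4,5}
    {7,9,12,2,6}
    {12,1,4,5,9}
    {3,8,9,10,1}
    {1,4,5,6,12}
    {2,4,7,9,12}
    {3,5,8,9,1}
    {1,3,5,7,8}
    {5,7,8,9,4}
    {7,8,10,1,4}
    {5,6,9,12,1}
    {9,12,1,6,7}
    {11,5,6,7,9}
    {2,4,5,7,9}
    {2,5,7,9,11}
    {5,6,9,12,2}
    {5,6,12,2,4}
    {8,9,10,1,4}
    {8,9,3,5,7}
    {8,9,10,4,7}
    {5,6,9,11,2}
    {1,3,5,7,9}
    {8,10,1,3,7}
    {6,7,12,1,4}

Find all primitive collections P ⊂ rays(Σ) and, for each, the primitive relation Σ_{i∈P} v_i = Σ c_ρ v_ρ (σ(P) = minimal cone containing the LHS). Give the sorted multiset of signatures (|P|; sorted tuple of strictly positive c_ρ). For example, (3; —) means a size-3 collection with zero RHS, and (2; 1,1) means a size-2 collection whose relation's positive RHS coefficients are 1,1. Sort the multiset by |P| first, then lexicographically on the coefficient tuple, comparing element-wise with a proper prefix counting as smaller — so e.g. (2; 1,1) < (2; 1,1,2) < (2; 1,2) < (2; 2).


|primitive collections| = 23. Relations:

  {1,2}:  v_{1} + v_{2} = 0  →  sig = (2; —)
  {5,10}:  v_{5} + v_{10} = v_{8}  →  sig = (2; 1)
  {2,3}:  v_{2} + v_{3} = v_{7} + v_{8} + v_{9}  →  sig = (2; 1,1,1)
  {3,12}:  v_{3} + v_{12} = v_{1} + v_{9} + v_{10}  →  sig = (2; 1,1,1)
  {4,11}:  v_{4} + v_{11} = v_{2} + v_{5} + v_{7}  →  sig = (2; 1,1,1)
  {6,10}:  v_{6} + v_{10} = v_{1} + v_{5} + v_{7}  →  sig = (2; 1,1,1)
  {10,12}:  v_{10} + v_{12} = v_{1} + v_{4} + v_{9}  →  sig = (2; 1,1,1)
  {11,12}:  v_{11} + v_{12} = v_{2} + v_{6} + v_{9}  →  sig = (2; 1,1,1)
  {1,11}:  v_{1} + v_{11} = v_{5} + v_{6} + v_{7} + v_{9}  →  sig = (2; 1,1,1,1)
  {2,10}:  v_{2} + v_{10} = v_{4} + v_{5} + v_{7} + v_{9}  →  sig = (2; 1,1,1,1)
  {8,12}:  v_{8} + v_{12} = v_{1} + v_{4} + v_{5} + v_{9}  →  sig = (2; 1,1,1,1)
  {2,8}:  v_{2} + v_{8} = v_{4} + 2·v_{5} + v_{7} + v_{9}  →  sig = (2; 1,1,1,2)
  {6,8}:  v_{6} + v_{8} = v_{1} + 2·v_{5} + v_{7}  →  sig = (2; 1,1,2)
  {10,11}:  v_{10} + v_{11} = 2·v_{5} + 2·v_{7} + v_{9}  →  sig = (2; 1,2,2)
  {3,6}:  v_{3} + v_{6} = 2·v_{1} + 2·v_{5} + 2·v_{7} + v_{9}  →  sig = (2; 1,2,2,2)
  {8,11}:  v_{8} + v_{11} = 3·v_{5} + 2·v_{7} + v_{9}  →  sig = (2; 1,2,3)
  {3,11}:  v_{3} + v_{11} = v_{1} + 3·v_{5} + 3·v_{7} + 2·v_{9}  →  sig = (2; 1,2,3,3)
  {3,4}:  v_{3} + v_{4} = 2·v_{10}  →  sig = (2; 2)
  {4,6,9}:  v_{4} + v_{6} + v_{9} = 0  →  sig = (3; —)
  {5,7,12}:  v_{5} + v_{7} + v_{12} = 0  →  sig = (3; —)
  {1,7,8,9}:  v_{1} + v_{7} + v_{8} + v_{9} = v_{3}  →  sig = (4; 1)
  {1,4,5,7,9}:  v_{1} + v_{4} + v_{5} + v_{7} + v_{9} = v_{10}  →  sig = (5; 1)
  {2,5,6,7,9}:  v_{2} + v_{5} + v_{6} + v_{7} + v_{9} = v_{11}  →  sig = (5; 1)

so the primitive-relation signature multiset is
[(2; —), (2; 1), (2; 1,1,1), (2; 1,1,1), (2; 1,1,1), (2; 1,1,1), (2; 1,1,1), (2; 1,1,1), (2; 1,1,1,1), (2; 1,1,1,1), (2; 1,1,1,1), (2; 1,1,1,2), (2; 1,1,2), (2; 1,2,2), (2; 1,2,2,2), (2; 1,2,3), (2; 1,2,3,3), (2; 2), (3; —), (3; —), (4; 1), (5; 1), (5; 1)]


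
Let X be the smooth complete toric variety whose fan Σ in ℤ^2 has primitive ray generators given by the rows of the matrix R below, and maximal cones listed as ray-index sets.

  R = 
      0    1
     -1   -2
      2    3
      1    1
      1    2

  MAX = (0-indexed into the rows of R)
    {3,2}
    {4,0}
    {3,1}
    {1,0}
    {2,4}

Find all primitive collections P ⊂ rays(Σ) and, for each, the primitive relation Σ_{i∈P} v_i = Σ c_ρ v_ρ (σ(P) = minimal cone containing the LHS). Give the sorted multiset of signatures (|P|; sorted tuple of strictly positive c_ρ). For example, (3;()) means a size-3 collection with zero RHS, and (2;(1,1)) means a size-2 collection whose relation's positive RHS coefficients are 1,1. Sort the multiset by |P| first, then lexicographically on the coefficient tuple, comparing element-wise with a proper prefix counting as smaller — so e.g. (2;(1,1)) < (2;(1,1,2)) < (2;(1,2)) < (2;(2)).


The 5 primitive collections of Σ (r=5, n=2):

  • {1,4}:  v_{1} + v_{4} = 0  →  sig = (2;())
  • {0,3}:  v_{0} + v_{3} = v_{4}  →  sig = (2;(1))
  • {1,2}:  v_{1} + v_{2} = v_{3}  →  sig = (2;(1))
  • {3,4}:  v_{3} + v_{4} = v_{2}  →  sig = (2;(1))
  • {0,2}:  v_{0} + v_{2} = 2·v_{4}  →  sig = (2;(2))

Sorted signature multiset PRS(X):
    |P|=2: 5 collections, coeffs (), (1), (1), (1), (2)


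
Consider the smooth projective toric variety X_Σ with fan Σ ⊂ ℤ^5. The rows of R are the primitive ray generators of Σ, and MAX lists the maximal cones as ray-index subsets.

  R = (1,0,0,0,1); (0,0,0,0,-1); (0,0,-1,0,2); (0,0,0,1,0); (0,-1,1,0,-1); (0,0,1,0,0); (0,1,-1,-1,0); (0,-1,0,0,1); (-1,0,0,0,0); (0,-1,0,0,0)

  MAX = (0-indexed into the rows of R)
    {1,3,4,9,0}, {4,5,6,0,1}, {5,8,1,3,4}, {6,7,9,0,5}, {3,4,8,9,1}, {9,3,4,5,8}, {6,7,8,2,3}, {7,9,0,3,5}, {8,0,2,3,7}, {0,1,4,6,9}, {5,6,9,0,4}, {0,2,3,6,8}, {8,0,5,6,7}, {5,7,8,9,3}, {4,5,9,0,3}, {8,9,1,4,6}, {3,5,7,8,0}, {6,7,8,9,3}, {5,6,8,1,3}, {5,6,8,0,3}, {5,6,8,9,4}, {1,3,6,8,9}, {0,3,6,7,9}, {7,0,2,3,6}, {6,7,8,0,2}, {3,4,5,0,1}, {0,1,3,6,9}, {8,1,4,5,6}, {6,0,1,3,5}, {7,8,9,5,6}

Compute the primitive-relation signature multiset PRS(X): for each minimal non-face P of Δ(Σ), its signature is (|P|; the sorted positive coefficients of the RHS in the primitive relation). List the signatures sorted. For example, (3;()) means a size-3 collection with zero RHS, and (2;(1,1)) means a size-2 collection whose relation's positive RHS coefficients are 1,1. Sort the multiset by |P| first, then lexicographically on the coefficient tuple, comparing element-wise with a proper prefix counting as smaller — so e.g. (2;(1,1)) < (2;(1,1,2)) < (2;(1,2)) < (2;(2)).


14 collections generate NE(X_Σ); each relation:

  {1,7}:  v_{1} + v_{7} = v_{9} — sig = (2;(1))
  {2,4}:  v_{2} + v_{4} = v_{7} — sig = (2;(1))
  {1,2}:  v_{1} + v_{2} = v_{3} + v_{6} + v_{7} — sig = (2;(1,1,1))
  {2,9}:  v_{2} + v_{9} = v_{3} + v_{6} + 2·v_{7} — sig = (2;(1,1,2))
  {4,7}:  v_{4} + v_{7} = v_{5} + 2·v_{9} — sig = (2;(1,2))
  {2,5}:  v_{2} + v_{5} = 2·v_{0} + 2·v_{8} — sig = (2;(2,2))
  {0,1,8}:  v_{0} + v_{1} + v_{8} = 0 — sig = (3;())
  {0,8,9}:  v_{0} + v_{8} + v_{9} = v_{7} — sig = (3;(1))
  {1,5,9}:  v_{1} + v_{5} + v_{9} = v_{4} — sig = (3;(1))
  {3,4,6}:  v_{3} + v_{4} + v_{6} = v_{1} — sig = (3;(1))
  {0,4,8}:  v_{0} + v_{4} + v_{8} = v_{5} + v_{9} — sig = (3;(1,1))
  {3,5,6,9}:  v_{3} + v_{5} + v_{6} + v_{9} = 0 — sig = (4;())
  {3,5,6,7}:  v_{3} + v_{5} + v_{6} + v_{7} = v_{0} + v_{8} — sig = (4;(1,1))
  {0,3,6,7,8}:  v_{0} + v_{3} + v_{6} + v_{7} + v_{8} = v_{2} — sig = (5;(1))

Signatures (|P|; sorted positive RHS coefficients), sorted:
[(2;(1)), (2;(1)), (2;(1,1,1)), (2;(1,1,2)), (2;(1,2)), (2;(2,2)), (3;()), (3;(1)), (3;(1)), (3;(1)), (3;(1,1)), (4;()), (4;(1,1)), (5;(1))]


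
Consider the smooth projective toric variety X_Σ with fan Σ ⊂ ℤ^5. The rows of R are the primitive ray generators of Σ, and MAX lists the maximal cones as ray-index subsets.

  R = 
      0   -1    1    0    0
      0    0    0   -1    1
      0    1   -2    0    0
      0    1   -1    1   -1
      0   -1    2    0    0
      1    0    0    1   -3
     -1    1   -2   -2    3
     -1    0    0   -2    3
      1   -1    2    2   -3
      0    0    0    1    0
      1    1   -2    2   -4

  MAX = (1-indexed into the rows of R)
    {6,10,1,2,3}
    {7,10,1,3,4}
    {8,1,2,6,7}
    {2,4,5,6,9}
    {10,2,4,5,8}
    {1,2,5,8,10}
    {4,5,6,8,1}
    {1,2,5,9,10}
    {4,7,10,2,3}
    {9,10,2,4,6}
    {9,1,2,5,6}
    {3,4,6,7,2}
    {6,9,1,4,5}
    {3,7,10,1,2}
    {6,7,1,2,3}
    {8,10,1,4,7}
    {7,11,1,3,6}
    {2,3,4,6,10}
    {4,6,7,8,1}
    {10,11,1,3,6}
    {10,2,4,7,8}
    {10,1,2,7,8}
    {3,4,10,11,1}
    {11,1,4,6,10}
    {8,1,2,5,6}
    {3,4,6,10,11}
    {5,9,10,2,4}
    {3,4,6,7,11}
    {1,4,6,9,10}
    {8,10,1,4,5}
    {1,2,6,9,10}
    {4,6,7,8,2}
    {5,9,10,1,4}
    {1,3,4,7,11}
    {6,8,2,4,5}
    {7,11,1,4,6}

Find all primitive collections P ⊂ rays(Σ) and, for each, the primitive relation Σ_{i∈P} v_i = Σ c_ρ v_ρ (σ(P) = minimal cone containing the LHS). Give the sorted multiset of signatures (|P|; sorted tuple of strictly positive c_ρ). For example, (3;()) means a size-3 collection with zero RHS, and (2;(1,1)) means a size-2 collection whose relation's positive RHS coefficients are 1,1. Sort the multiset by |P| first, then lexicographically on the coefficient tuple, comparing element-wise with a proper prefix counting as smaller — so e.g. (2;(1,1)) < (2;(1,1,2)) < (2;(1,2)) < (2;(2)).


Σ has 16 primitive collections:

  • {3,5}:  v_{3} + v_{5} = 0 — sig = (2;())
  • {7,9}:  v_{7} + v_{9} = 0 — sig = (2;())
  • {3,8}:  v_{3} + v_{8} = v_{7} — sig = (2;(1))
  • {5,7}:  v_{5} + v_{7} = v_{8} — sig = (2;(1))
  • {8,9}:  v_{8} + v_{9} = v_{5} — sig = (2;(1))
  • {2,11}:  v_{2} + v_{11} = v_{3} + v_{6} — sig = (2;(1,1))
  • {3,9}:  v_{3} + v_{9} = v_{6} + v_{10} — sig = (2;(1,1))
  • {5,11}:  v_{5} + v_{11} = v_{1} + v_{4} + v_{6} — sig = (2;(1,1,1))
  • {8,11}:  v_{8} + v_{11} = v_{1} + v_{4} + v_{6} + v_{7} — sig = (2;(1,1,1,1))
  • {9,11}:  v_{9} + v_{11} = v_{1} + v_{4} + 2·v_{6} + v_{10} — sig = (2;(1,1,1,2))
  • {1,2,4}:  v_{1} + v_{2} + v_{4} = 0 — sig = (3;())
  • {6,8,10}:  v_{6} + v_{8} + v_{10} = 0 — sig = (3;())
  • {5,6,10}:  v_{5} + v_{6} + v_{10} = v_{9} — sig = (3;(1))
  • {6,7,10}:  v_{6} + v_{7} + v_{10} = v_{3} — sig = (3;(1))
  • {7,10,11}:  v_{7} + v_{10} + v_{11} = v_{1} + 2·v_{3} + v_{4} — sig = (3;(1,1,2))
  • {1,3,4,6}:  v_{1} + v_{3} + v_{4} + v_{6} = v_{11} — sig = (4;(1))

so the primitive-relation signature multiset is
    (2;())
    (2;())
    (2;(1))
    (2;(1))
    (2;(1))
    (2;(1,1))
    (2;(1,1))
    (2;(1,1,1))
    (2;(1,1,1,1))
    (2;(1,1,1,2))
    (3;())
    (3;())
    (3;(1))
    (3;(1))
    (3;(1,1,2))
    (4;(1))


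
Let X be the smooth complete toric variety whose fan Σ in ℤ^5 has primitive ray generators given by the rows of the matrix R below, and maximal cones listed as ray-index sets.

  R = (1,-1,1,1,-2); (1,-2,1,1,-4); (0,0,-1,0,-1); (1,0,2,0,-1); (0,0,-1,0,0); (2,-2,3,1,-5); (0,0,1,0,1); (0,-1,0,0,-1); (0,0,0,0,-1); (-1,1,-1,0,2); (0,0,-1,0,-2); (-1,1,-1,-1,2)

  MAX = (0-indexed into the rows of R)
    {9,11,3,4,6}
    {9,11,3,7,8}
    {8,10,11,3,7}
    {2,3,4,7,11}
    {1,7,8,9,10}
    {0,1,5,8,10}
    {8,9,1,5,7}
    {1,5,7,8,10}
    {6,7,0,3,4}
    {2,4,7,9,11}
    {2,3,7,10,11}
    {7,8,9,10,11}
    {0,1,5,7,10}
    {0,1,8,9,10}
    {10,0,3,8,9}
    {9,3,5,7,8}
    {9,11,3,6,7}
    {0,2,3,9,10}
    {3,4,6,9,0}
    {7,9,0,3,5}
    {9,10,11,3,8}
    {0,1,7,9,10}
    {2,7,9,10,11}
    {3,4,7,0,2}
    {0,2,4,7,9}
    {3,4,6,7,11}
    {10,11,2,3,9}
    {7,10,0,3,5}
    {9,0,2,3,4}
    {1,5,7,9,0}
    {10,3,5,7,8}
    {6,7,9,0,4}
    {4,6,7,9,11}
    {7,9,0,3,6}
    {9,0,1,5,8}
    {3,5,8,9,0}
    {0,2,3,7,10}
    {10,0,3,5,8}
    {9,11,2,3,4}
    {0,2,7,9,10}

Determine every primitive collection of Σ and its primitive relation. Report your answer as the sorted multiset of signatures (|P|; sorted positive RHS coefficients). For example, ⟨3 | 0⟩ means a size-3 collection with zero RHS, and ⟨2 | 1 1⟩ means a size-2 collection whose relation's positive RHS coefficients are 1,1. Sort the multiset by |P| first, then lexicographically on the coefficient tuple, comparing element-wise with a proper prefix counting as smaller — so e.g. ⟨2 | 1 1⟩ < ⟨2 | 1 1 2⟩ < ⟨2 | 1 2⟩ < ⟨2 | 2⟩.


Primitive collections (21):

  P={0,11}:  v_{0} + v_{11} = 0  →  sig = ⟨2 | 0⟩
  P={2,6}:  v_{2} + v_{6} = 0  →  sig = ⟨2 | 0⟩
  P={1,3}:  v_{1} + v_{3} = v_{5}  →  sig = ⟨2 | 1⟩
  P={2,8}:  v_{2} + v_{8} = v_{10}  →  sig = ⟨2 | 1⟩
  P={4,8}:  v_{4} + v_{8} = v_{2}  →  sig = ⟨2 | 1⟩
  P={6,10}:  v_{6} + v_{10} = v_{8}  →  sig = ⟨2 | 1⟩
  P={1,11}:  v_{1} + v_{11} = v_{7} + v_{8}  →  sig = ⟨2 | 1 1⟩
  P={1,2}:  v_{1} + v_{2} = v_{0} + v_{7} + v_{10}  →  sig = ⟨2 | 1 1 1⟩
  P={1,4}:  v_{1} + v_{4} = v_{0} + v_{2} + v_{7}  →  sig = ⟨2 | 1 1 1⟩
  P={5,11}:  v_{5} + v_{11} = v_{3} + v_{7} + v_{8}  →  sig = ⟨2 | 1 1 1⟩
  P={6,8}:  v_{6} + v_{8} = v_{3} + v_{7} + v_{9}  →  sig = ⟨2 | 1 1 1⟩
  P={2,5}:  v_{2} + v_{5} = v_{0} + v_{3} + v_{7} + v_{10}  →  sig = ⟨2 | 1 1 1 1⟩
  P={4,5}:  v_{4} + v_{5} = v_{0} + v_{2} + v_{3} + v_{7}  →  sig = ⟨2 | 1 1 1 1⟩
  P={1,6}:  v_{1} + v_{6} = v_{0} + v_{3} + 2·v_{7} + v_{9}  →  sig = ⟨2 | 1 1 1 2⟩
  P={5,6}:  v_{5} + v_{6} = v_{0} + 2·v_{3} + 2·v_{7} + v_{9}  →  sig = ⟨2 | 1 1 2 2⟩
  P={4,10}:  v_{4} + v_{10} = 2·v_{2}  →  sig = ⟨2 | 2⟩
  P={0,7,8}:  v_{0} + v_{7} + v_{8} = v_{1}  →  sig = ⟨3 | 1⟩
  P={5,9,10}:  v_{5} + v_{9} + v_{10} = v_{0} + 3·v_{8}  →  sig = ⟨3 | 1 3⟩
  P={3,4,7,9}:  v_{3} + v_{4} + v_{7} + v_{9} = 0  →  sig = ⟨4 | 0⟩
  P={2,3,7,9}:  v_{2} + v_{3} + v_{7} + v_{9} = v_{8}  →  sig = ⟨4 | 1⟩
  P={3,7,9,10}:  v_{3} + v_{7} + v_{9} + v_{10} = 2·v_{8}  →  sig = ⟨4 | 2⟩

Sorted signature multiset PRS(X):
[⟨2 | 0⟩, ⟨2 | 0⟩, ⟨2 | 1⟩, ⟨2 | 1⟩, ⟨2 | 1⟩, ⟨2 | 1⟩, ⟨2 | 1 1⟩, ⟨2 | 1 1 1⟩, ⟨2 | 1 1 1⟩, ⟨2 | 1 1 1⟩, ⟨2 | 1 1 1⟩, ⟨2 | 1 1 1 1⟩, ⟨2 | 1 1 1 1⟩, ⟨2 | 1 1 1 2⟩, ⟨2 | 1 1 2 2⟩, ⟨2 | 2⟩, ⟨3 | 1⟩, ⟨3 | 1 3⟩, ⟨4 | 0⟩, ⟨4 | 1⟩, ⟨4 | 2⟩]


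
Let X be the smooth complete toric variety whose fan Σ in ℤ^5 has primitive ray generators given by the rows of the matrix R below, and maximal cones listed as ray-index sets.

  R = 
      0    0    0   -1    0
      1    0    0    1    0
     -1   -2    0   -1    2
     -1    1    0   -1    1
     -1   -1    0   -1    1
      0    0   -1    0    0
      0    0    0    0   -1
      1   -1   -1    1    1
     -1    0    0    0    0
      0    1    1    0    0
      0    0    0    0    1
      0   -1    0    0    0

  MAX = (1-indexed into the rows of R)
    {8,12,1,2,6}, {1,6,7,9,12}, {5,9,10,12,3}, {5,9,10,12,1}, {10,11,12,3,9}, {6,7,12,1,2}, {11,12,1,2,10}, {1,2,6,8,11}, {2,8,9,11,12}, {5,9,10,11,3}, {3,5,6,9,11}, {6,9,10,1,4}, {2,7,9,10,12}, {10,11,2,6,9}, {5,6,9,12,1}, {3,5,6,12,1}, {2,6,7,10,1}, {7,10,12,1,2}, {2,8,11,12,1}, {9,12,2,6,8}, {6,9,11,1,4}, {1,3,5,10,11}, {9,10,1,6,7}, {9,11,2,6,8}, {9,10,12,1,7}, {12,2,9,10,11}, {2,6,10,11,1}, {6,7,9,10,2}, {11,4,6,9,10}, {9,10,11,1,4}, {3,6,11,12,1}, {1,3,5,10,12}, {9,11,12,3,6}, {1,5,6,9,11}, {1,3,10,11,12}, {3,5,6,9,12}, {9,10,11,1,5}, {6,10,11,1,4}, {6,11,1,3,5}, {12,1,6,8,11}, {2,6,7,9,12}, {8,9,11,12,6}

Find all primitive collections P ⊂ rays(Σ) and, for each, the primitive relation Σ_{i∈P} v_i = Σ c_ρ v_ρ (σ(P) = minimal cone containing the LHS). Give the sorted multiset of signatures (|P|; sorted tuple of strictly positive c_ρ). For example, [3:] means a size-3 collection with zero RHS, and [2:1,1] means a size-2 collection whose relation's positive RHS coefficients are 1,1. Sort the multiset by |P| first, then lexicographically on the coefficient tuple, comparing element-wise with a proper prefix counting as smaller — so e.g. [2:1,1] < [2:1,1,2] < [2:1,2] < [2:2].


|primitive collections| = 25. Relations:

  P = {7,11}:  v_{7} + v_{11} = 0 — sig = [2:]
  P = {2,5}:  v_{2} + v_{5} = v_{11} + v_{12} — sig = [2:1,1]
  P = {3,7}:  v_{3} + v_{7} = v_{5} + v_{12} — sig = [2:1,1]
  P = {8,10}:  v_{8} + v_{10} = v_{2} + v_{11} — sig = [2:1,1]
  P = {2,4}:  v_{2} + v_{4} = v_{6} + v_{10} + v_{11} — sig = [2:1,1,1]
  P = {4,12}:  v_{4} + v_{12} = v_{1} + v_{9} + v_{11} — sig = [2:1,1,1]
  P = {5,7}:  v_{5} + v_{7} = v_{1} + v_{9} + v_{12} — sig = [2:1,1,1]
  P = {7,8}:  v_{7} + v_{8} = v_{2} + v_{6} + v_{12} — sig = [2:1,1,1]
  P = {4,7}:  v_{4} + v_{7} = v_{1} + v_{6} + v_{9} + v_{10} — sig = [2:1,1,1,1]
  P = {3,4}:  v_{3} + v_{4} = v_{1} + v_{5} + v_{9} + 2·v_{11} — sig = [2:1,1,1,2]
  P = {4,8}:  v_{4} + v_{8} = v_{6} + 2·v_{11} — sig = [2:1,2]
  P = {5,8}:  v_{5} + v_{8} = v_{6} + 2·v_{11} + 2·v_{12} — sig = [2:1,2,2]
  P = {3,8}:  v_{3} + v_{8} = v_{6} + 3·v_{11} + 3·v_{12} — sig = [2:1,3,3]
  P = {2,3}:  v_{2} + v_{3} = 2·v_{11} + 2·v_{12} — sig = [2:2,2]
  P = {4,5}:  v_{4} + v_{5} = 2·v_{1} + 2·v_{9} + 2·v_{11} — sig = [2:2,2,2]
  P = {1,2,9}:  v_{1} + v_{2} + v_{9} = 0 — sig = [3:]
  P = {6,10,12}:  v_{6} + v_{10} + v_{12} = 0 — sig = [3:]
  P = {5,11,12}:  v_{5} + v_{11} + v_{12} = v_{3} — sig = [3:1]
  P = {3,6,10}:  v_{3} + v_{6} + v_{10} = v_{5} + v_{11} — sig = [3:1,1]
  P = {1,8,9}:  v_{1} + v_{8} + v_{9} = v_{6} + v_{11} + v_{12} — sig = [3:1,1,1]
  P = {5,6,10}:  v_{5} + v_{6} + v_{10} = v_{1} + v_{9} + v_{11} — sig = [3:1,1,1]
  P = {1,3,9}:  v_{1} + v_{3} + v_{9} = 2·v_{5} — sig = [3:2]
  P = {1,9,11,12}:  v_{1} + v_{9} + v_{11} + v_{12} = v_{5} — sig = [4:1]
  P = {2,6,11,12}:  v_{2} + v_{6} + v_{11} + v_{12} = v_{8} — sig = [4:1]
  P = {1,6,9,10,11}:  v_{1} + v_{6} + v_{9} + v_{10} + v_{11} = v_{4} — sig = [5:1]

so the primitive-relation signature multiset is
[[2:], [2:1,1], [2:1,1], [2:1,1], [2:1,1,1], [2:1,1,1], [2:1,1,1], [2:1,1,1], [2:1,1,1,1], [2:1,1,1,2], [2:1,2], [2:1,2,2], [2:1,3,3], [2:2,2], [2:2,2,2], [3:], [3:], [3:1], [3:1,1], [3:1,1,1], [3:1,1,1], [3:2], [4:1], [4:1], [5:1]]


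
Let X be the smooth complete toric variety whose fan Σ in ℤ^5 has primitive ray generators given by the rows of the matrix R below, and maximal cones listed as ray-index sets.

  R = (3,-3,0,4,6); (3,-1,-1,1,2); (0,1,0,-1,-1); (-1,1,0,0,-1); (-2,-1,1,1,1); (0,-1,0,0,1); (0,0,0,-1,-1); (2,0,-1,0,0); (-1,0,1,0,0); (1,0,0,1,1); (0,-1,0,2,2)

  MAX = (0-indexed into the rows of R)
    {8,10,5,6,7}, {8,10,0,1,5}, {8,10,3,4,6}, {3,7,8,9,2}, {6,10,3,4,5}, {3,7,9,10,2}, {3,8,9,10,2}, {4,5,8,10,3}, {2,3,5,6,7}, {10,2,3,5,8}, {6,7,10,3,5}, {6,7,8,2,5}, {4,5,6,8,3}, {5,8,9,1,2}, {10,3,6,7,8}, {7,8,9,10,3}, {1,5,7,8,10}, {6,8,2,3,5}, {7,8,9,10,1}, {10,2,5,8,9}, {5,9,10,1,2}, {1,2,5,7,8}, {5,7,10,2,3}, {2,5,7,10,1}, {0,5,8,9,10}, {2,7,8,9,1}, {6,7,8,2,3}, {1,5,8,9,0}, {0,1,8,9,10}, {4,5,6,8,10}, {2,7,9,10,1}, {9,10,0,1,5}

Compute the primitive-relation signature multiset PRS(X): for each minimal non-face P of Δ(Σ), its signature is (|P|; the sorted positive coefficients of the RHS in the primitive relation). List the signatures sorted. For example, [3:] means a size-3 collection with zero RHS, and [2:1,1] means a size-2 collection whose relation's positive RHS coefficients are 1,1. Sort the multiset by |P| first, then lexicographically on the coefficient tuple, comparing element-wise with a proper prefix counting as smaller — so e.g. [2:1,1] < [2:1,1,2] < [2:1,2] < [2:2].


Σ has 20 primitive collections:

  P = {4,7}:  v_{4} + v_{7} = v_{6} + v_{10}  so sig = [2:1,1]
  P = {4,9}:  v_{4} + v_{9} = v_{8} + v_{10}  so sig = [2:1,1]
  P = {6,9}:  v_{6} + v_{9} = v_{7} + v_{8}  so sig = [2:1,1]
  P = {1,3}:  v_{1} + v_{3} = v_{2} + v_{7} + v_{10}  so sig = [2:1,1,1]
  P = {2,4}:  v_{2} + v_{4} = v_{3} + v_{5} + v_{8}  so sig = [2:1,1,1]
  P = {1,4}:  v_{1} + v_{4} = v_{5} + v_{7} + v_{8} + v_{10}  so sig = [2:1,1,1,1]
  P = {0,6}:  v_{0} + v_{6} = v_{1} + v_{5} + v_{7} + 2·v_{8} + v_{10}  so sig = [2:1,1,1,1,2]
  P = {0,3}:  v_{0} + v_{3} = v_{5} + 2·v_{9} + v_{10}  so sig = [2:1,1,2]
  P = {0,7}:  v_{0} + v_{7} = 2·v_{1} + v_{8} + v_{10}  so sig = [2:1,1,2]
  P = {1,6}:  v_{1} + v_{6} = v_{5} + 2·v_{7} + v_{8}  so sig = [2:1,1,2]
  P = {0,4}:  v_{0} + v_{4} = v_{1} + v_{5} + 2·v_{8} + 2·v_{10}  so sig = [2:1,1,2,2]
  P = {0,2}:  v_{0} + v_{2} = 2·v_{5} + 3·v_{9}  so sig = [2:2,3]
  P = {2,6,10}:  v_{2} + v_{6} + v_{10} = 0  so sig = [3:]
  P = {5,7,9}:  v_{5} + v_{7} + v_{9} = v_{1}  so sig = [3:1]
  P = {3,5,9}:  v_{3} + v_{5} + v_{9} = v_{2} + v_{10}  so sig = [3:1,1]
  P = {3,5,7,8}:  v_{3} + v_{5} + v_{7} + v_{8} = 0  so sig = [4:]
  P = {2,7,8,10}:  v_{2} + v_{7} + v_{8} + v_{10} = v_{9}  so sig = [4:1]
  P = {1,2,8,10}:  v_{1} + v_{2} + v_{8} + v_{10} = v_{5} + 2·v_{9}  so sig = [4:1,2]
  P = {1,5,8,9,10}:  v_{1} + v_{5} + v_{8} + v_{9} + v_{10} = v_{0}  so sig = [5:1]
  P = {3,5,6,8,10}:  v_{3} + v_{5} + v_{6} + v_{8} + v_{10} = v_{4}  so sig = [5:1]

Hence PRS(X_Σ) =
    |P|=2: 12 collections, coeffs (1,1), (1,1), (1,1), (1,1,1), (1,1,1), (1,1,1,1), (1,1,1,1,2), (1,1,2), (1,1,2), (1,1,2), (1,1,2,2), (2,3)
    |P|=3: 3 collections, coeffs (), (1), (1,1)
    |P|=4: 3 collections, coeffs (), (1), (1,2)
    |P|=5: 2 collections, coeffs (1), (1)


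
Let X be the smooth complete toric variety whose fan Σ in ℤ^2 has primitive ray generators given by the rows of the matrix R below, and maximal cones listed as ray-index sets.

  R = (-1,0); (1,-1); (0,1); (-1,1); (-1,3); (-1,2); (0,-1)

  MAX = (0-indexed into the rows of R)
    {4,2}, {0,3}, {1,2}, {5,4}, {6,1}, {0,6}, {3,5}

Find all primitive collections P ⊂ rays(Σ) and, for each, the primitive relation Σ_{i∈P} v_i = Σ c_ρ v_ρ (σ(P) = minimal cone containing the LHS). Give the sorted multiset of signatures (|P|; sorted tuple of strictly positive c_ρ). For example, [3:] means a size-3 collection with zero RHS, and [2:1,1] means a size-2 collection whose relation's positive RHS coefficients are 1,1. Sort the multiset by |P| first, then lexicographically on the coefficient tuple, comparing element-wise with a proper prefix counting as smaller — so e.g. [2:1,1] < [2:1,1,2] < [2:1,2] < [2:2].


Primitive collections (14):

  P={1,3}:  v_{1} + v_{3} = 0  →  sig = [2:]
  P={2,6}:  v_{2} + v_{6} = 0  →  sig = [2:]
  P={0,1}:  v_{0} + v_{1} = v_{6}  →  sig = [2:1]
  P={0,2}:  v_{0} + v_{2} = v_{3}  →  sig = [2:1]
  P={1,5}:  v_{1} + v_{5} = v_{2}  →  sig = [2:1]
  P={2,3}:  v_{2} + v_{3} = v_{5}  →  sig = [2:1]
  P={2,5}:  v_{2} + v_{5} = v_{4}  →  sig = [2:1]
  P={3,6}:  v_{3} + v_{6} = v_{0}  →  sig = [2:1]
  P={4,6}:  v_{4} + v_{6} = v_{5}  →  sig = [2:1]
  P={5,6}:  v_{5} + v_{6} = v_{3}  →  sig = [2:1]
  P={0,4}:  v_{0} + v_{4} = v_{3} + v_{5}  →  sig = [2:1,1]
  P={0,5}:  v_{0} + v_{5} = 2·v_{3}  →  sig = [2:2]
  P={1,4}:  v_{1} + v_{4} = 2·v_{2}  →  sig = [2:2]
  P={3,4}:  v_{3} + v_{4} = 2·v_{5}  →  sig = [2:2]

so the primitive-relation signature multiset is
    |P|=2: 14 collections, coeffs (), (), (1), (1), (1), (1), (1), (1), (1), (1), (1,1), (2), (2), (2)


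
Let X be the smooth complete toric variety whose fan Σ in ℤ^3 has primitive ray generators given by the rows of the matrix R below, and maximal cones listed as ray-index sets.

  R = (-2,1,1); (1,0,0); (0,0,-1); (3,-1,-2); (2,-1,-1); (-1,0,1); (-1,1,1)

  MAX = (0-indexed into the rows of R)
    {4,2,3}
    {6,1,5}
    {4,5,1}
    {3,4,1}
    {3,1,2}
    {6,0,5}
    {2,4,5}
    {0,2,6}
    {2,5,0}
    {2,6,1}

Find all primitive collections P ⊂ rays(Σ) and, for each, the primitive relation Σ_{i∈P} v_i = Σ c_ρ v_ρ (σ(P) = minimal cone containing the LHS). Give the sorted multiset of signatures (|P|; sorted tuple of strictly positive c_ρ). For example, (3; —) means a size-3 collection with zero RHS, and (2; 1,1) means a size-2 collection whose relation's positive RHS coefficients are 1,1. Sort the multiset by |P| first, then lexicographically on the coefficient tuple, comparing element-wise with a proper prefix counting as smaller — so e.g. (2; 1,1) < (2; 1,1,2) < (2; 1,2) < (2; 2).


|primitive collections| = 9. Relations:

  • {0,4}:  v_{0} + v_{4} = 0  so sig = (2; —)
  • {0,1}:  v_{0} + v_{1} = v_{6}  so sig = (2; 1)
  • {3,5}:  v_{3} + v_{5} = v_{4}  so sig = (2; 1)
  • {4,6}:  v_{4} + v_{6} = v_{1}  so sig = (2; 1)
  • {0,3}:  v_{0} + v_{3} = v_{1} + v_{2}  so sig = (2; 1,1)
  • {3,6}:  v_{3} + v_{6} = 2·v_{1} + v_{2}  so sig = (2; 1,2)
  • {1,2,5}:  v_{1} + v_{2} + v_{5} = 0  so sig = (3; —)
  • {1,2,4}:  v_{1} + v_{2} + v_{4} = v_{3}  so sig = (3; 1)
  • {2,5,6}:  v_{2} + v_{5} + v_{6} = v_{0}  so sig = (3; 1)

Sorted signature multiset PRS(X):
    |P|=2: 6 collections, coeffs (), (1), (1), (1), (1,1), (1,2)
    |P|=3: 3 collections, coeffs (), (1), (1)
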